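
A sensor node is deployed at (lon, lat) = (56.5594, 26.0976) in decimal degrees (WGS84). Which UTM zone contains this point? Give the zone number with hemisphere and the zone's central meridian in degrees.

UTM zone = ⌊(λ + 180)/6⌋ + 1; 56.5594° ∈ [54°, 60°) → zone 40.
Hemisphere: N (φ ≥ 0).
Central meridian λ₀ = 6×40 − 183 = 57°.

Zone 40N, central meridian 57°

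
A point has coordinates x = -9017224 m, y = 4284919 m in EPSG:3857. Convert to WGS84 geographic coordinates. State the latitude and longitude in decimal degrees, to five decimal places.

lat 35.88580°, lon -81.00310°

R = 6378137 m. λ = x/R = -81.00310140°.
φ = 2·arctan(exp(y/R)) − 90° = 2·arctan(1.95778) − 90° = 35.88580011°.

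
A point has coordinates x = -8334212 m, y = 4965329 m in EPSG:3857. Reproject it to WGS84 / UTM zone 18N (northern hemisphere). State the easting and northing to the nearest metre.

E 511197 m, N 4503299 m

Web Mercator inverse (R = 6378137 m) → φ = 40.68049934°, λ = -74.86750021°.
UTM 18N forward: E = 511197.073 m, N = 4503298.883 m.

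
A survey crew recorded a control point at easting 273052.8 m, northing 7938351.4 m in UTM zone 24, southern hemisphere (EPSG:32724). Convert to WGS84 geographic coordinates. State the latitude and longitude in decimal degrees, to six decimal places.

Zone 24S: λ₀ = -39°, k₀ = 0.9996, false easting 500000 m, false northing 10000000 m.
Meridian distance M = (N − FN)/k₀ = -2062473.6 m.
Inverse transverse Mercator on WGS84 gives φ = -18.63359981°, λ = -41.15119962°.

lat -18.633600°, lon -41.151200°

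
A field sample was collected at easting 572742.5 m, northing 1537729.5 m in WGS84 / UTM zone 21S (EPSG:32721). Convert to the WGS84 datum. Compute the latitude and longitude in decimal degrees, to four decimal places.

Zone 21S: λ₀ = -57°, k₀ = 0.9996, false easting 500000 m, false northing 10000000 m.
Meridian distance M = (N − FN)/k₀ = -8465656.8 m.
Inverse transverse Mercator on WGS84 gives φ = -76.22759958°, λ = -54.26180082°.

lat -76.2276°, lon -54.2618°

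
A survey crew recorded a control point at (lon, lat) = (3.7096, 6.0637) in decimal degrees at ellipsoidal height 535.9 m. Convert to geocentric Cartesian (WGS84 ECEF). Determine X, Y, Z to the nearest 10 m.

WGS84: a = 6378137 m, e² = 0.006694380; N(φ) = a/√(1−e²sin²φ) = 6378375.236 m.
X = (N+h)·cosφ·cosλ = 6329931.196 m; Y = (N+h)·cosφ·sinλ = 410403.325 m; Z = (N(1−e²)+h)·sinφ = 669319.929 m.

X 6329930 m, Y 410400 m, Z 669320 m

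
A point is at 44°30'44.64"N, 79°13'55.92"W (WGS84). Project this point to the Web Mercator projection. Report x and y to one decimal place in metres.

Web Mercator is spherical with R = a = 6378137 m.
x = R·λ = 6378137 × -1.382862764 = -8820088.158 m.
y = R·ln tan(π/4 + φ/2) = 6378137 × 0.869389090 = 5545082.721 m.

x -8820088.2 m, y 5545082.7 m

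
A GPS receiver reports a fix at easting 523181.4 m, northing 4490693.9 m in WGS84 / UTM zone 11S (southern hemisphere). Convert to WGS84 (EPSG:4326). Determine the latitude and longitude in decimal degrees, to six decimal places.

lat -49.735800°, lon -116.678300°

Zone 11S: λ₀ = -117°, k₀ = 0.9996, false easting 500000 m, false northing 10000000 m.
Meridian distance M = (N − FN)/k₀ = -5511510.7 m.
Inverse transverse Mercator on WGS84 gives φ = -49.73580026°, λ = -116.67829966°.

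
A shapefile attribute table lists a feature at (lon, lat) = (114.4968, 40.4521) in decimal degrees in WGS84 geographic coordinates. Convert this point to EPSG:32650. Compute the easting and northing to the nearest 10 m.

E 287730 m, N 4480950 m

Zone 50 central meridian λ₀ = 6×50 − 183 = 117°; Δλ = -2.5032°.
Transverse Mercator on WGS84 with k₀ = 0.9996 gives E = 287732.614 m, N = 4480947.369 m.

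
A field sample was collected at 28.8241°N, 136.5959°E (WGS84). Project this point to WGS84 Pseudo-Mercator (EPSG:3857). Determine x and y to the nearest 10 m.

Web Mercator is spherical with R = a = 6378137 m.
x = R·λ = 6378137 × 2.384048200 = 15205786.032 m.
y = R·ln tan(π/4 + φ/2) = 6378137 × 0.525745511 = 3353276.899 m.

x 15205790 m, y 3353280 m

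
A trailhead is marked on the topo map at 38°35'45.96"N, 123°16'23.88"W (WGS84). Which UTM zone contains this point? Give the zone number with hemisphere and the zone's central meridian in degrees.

Zone 10N, central meridian -123°

UTM zone = ⌊(λ + 180)/6⌋ + 1; -123.2733° ∈ [-126°, -120°) → zone 10.
Hemisphere: N (φ ≥ 0).
Central meridian λ₀ = 6×10 − 183 = -123°.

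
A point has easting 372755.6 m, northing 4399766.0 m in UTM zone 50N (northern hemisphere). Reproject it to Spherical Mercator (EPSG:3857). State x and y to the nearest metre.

x 12859071 m, y 4827985 m

Unproject from UTM 50N (λ₀ = 117°) → φ = 39.73829980°, λ = 115.51499957°.
Web Mercator (R = 6378137 m): x = 12859070.931 m, y = 4827985.279 m.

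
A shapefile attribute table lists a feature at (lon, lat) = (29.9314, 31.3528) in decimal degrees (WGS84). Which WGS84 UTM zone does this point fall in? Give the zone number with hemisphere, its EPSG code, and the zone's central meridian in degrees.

Zone 35N (EPSG:32635), central meridian 27°

UTM zone = ⌊(λ + 180)/6⌋ + 1; 29.9314° ∈ [24°, 30°) → zone 35.
Hemisphere: N (φ ≥ 0).
Central meridian λ₀ = 6×35 − 183 = 27°.
EPSG code: 32635.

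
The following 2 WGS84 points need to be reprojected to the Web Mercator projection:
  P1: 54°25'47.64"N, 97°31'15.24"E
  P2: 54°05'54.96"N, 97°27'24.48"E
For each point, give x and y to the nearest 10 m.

P1: x 10855980 m, y 7252000 m; P2: x 10848840 m, y 7188850 m

Web Mercator: x = R·λ, y = R·ln tan(π/4+φ/2), R = 6378137 m.
P1 (54.4299°, 97.5209°) → (10855976.930, 7251998.310) m.
P2 (54.0986°, 97.4568°) → (10848841.350, 7188852.113) m.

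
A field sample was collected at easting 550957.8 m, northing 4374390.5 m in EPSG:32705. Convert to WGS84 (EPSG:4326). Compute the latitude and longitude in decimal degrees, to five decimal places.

Zone 5S: λ₀ = -153°, k₀ = 0.9996, false easting 500000 m, false northing 10000000 m.
Meridian distance M = (N − FN)/k₀ = -5627860.6 m.
Inverse transverse Mercator on WGS84 gives φ = -50.77999964°, λ = -152.27719985°.

lat -50.78000°, lon -152.27720°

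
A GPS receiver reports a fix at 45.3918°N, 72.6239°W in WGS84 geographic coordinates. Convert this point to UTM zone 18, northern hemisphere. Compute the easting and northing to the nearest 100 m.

E 686000 m, N 5029200 m

Zone 18 central meridian λ₀ = 6×18 − 183 = -75°; Δλ = +2.3761°.
Transverse Mercator on WGS84 with k₀ = 0.9996 gives E = 685991.662 m, N = 5029222.318 m.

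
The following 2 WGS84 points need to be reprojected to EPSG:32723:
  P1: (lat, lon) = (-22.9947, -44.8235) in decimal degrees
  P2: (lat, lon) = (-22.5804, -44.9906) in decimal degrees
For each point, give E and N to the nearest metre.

P1: E 518089 m, N 7457056 m; P2: E 500966 m, N 7502929 m

UTM zone 23S: λ₀ = -45°, k₀ = 0.9996.
P1 (-22.9947°, -44.8235°) → (518088.716, 7457056.061) m.
P2 (-22.5804°, -44.9906°) → (500966.278, 7502928.581) m.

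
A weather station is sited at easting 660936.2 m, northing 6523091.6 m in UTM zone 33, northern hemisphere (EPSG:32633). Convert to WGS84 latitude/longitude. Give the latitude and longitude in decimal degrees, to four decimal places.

Zone 33N: λ₀ = 15°, k₀ = 0.9996, false easting 500000 m.
Meridian distance M = (N − FN)/k₀ = 6525701.9 m.
Inverse transverse Mercator on WGS84 gives φ = 58.81759972°, λ = 17.78700062°.

lat 58.8176°, lon 17.7870°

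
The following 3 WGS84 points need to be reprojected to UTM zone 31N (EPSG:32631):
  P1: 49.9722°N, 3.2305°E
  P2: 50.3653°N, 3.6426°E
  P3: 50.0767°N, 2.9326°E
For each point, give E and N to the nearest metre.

P1: E 516529 m, N 5535565 m; P2: E 545703 m, N 5579445 m; P3: E 495177 m, N 5547161 m

UTM zone 31N: λ₀ = 3°, k₀ = 0.9996.
P1 (49.9722°, 3.2305°) → (516528.777, 5535565.238) m.
P2 (50.3653°, 3.6426°) → (545703.191, 5579445.093) m.
P3 (50.0767°, 2.9326°) → (495177.328, 5547160.792) m.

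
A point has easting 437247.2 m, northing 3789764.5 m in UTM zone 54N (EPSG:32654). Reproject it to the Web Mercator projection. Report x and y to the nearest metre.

x 15620184 m, y 4062030 m

Unproject from UTM 54N (λ₀ = 141°) → φ = 34.24709983°, λ = 140.31849976°.
Web Mercator (R = 6378137 m): x = 15620183.942 m, y = 4062029.952 m.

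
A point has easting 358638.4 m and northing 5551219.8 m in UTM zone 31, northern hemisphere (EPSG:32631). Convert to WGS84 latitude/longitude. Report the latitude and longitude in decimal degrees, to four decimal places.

lat 50.0964°, lon 1.0235°

Zone 31N: λ₀ = 3°, k₀ = 0.9996, false easting 500000 m.
Meridian distance M = (N − FN)/k₀ = 5553441.2 m.
Inverse transverse Mercator on WGS84 gives φ = 50.09640040°, λ = 1.02349999°.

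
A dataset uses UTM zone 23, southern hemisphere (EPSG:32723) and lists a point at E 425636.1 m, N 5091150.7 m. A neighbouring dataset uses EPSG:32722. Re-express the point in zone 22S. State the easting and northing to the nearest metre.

E 904027 m, N 5079073 m

UTM 23S → geographic: φ = -44.32910017°, λ = -45.93270004°.
UTM 22S (λ₀ = -51°) forward: E = 904026.535 m, N = 5079072.514 m.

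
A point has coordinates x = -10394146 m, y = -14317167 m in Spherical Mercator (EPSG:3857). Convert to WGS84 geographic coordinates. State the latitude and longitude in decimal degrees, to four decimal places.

R = 6378137 m. λ = x/R = -93.37220217°.
φ = 2·arctan(exp(y/R)) − 90° = 2·arctan(0.10596) − 90° = -77.90339999°.

lat -77.9034°, lon -93.3722°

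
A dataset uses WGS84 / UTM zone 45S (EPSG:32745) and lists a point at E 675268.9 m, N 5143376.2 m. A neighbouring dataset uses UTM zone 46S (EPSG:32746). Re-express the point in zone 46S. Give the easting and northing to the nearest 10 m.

UTM 45S → geographic: φ = -43.84190045°, λ = 89.18030003°.
UTM 46S (λ₀ = 93°) forward: E = 192937.469 m, N = 5138591.548 m.

E 192940 m, N 5138590 m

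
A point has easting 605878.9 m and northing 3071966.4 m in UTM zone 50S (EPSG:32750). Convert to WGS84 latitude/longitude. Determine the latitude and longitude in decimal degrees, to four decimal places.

Zone 50S: λ₀ = 117°, k₀ = 0.9996, false easting 500000 m, false northing 10000000 m.
Meridian distance M = (N − FN)/k₀ = -6930805.9 m.
Inverse transverse Mercator on WGS84 gives φ = -62.46829995°, λ = 119.05329917°.

lat -62.4683°, lon 119.0533°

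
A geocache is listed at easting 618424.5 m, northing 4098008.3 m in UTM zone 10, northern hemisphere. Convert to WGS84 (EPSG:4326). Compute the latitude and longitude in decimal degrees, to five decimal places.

Zone 10N: λ₀ = -123°, k₀ = 0.9996, false easting 500000 m.
Meridian distance M = (N − FN)/k₀ = 4099648.2 m.
Inverse transverse Mercator on WGS84 gives φ = 37.02080031°, λ = -121.66870025°.

lat 37.02080°, lon -121.66870°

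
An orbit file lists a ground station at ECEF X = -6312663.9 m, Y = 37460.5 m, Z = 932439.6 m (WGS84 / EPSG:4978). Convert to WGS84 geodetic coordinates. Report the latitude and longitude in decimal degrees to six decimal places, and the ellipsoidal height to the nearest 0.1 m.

lat 8.458000°, lon 179.660000°, h 3589.2 m

λ = atan2(Y, X) = 179.66000038°; p = √(X²+Y²) = 6312775.0 m.
Bowring's method on WGS84 (a = 6378137 m, b = 6356752.314 m) gives φ = 8.45800009°, h = 3589.154 m.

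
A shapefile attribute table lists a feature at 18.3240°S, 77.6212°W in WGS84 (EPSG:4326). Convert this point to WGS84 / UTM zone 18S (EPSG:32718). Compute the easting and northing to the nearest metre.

E 222946 m, N 7971974 m

Zone 18 central meridian λ₀ = 6×18 − 183 = -75°; Δλ = -2.6212°.
Transverse Mercator on WGS84 with k₀ = 0.9996 gives E = 222946.003 m, N = 7971974.347 m.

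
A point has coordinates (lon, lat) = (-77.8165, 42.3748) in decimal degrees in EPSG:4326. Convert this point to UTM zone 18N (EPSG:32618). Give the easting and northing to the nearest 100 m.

Zone 18 central meridian λ₀ = 6×18 − 183 = -75°; Δλ = -2.8165°.
Transverse Mercator on WGS84 with k₀ = 0.9996 gives E = 268109.255 m, N = 4695234.201 m.

E 268100 m, N 4695200 m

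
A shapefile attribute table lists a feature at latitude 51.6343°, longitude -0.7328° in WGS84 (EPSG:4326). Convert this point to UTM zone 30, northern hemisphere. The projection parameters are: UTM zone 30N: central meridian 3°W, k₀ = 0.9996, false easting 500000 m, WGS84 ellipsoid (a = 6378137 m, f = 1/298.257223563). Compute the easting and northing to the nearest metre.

E 656900 m, N 5722800 m

Zone 30 central meridian λ₀ = 6×30 − 183 = -3°; Δλ = +2.2672°.
Transverse Mercator on WGS84 with k₀ = 0.9996 gives E = 656900.227 m, N = 5722799.811 m.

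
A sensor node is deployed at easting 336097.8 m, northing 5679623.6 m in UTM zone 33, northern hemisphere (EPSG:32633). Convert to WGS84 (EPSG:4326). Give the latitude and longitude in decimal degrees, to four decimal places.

Zone 33N: λ₀ = 15°, k₀ = 0.9996, false easting 500000 m.
Meridian distance M = (N − FN)/k₀ = 5681896.4 m.
Inverse transverse Mercator on WGS84 gives φ = 51.24440000°, λ = 12.65169993°.

lat 51.2444°, lon 12.6517°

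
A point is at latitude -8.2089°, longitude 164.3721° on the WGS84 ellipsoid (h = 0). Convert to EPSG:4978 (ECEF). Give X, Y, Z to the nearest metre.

WGS84: a = 6378137 m, e² = 0.006694380; N(φ) = a/√(1−e²sin²φ) = 6378572.281 m.
X = (N+h)·cosφ·cosλ = -6079827.661 m; Y = (N+h)·cosφ·sinλ = 1700710.163 m; Z = (N(1−e²)+h)·sinφ = -904652.729 m.

X -6079828 m, Y 1700710 m, Z -904653 m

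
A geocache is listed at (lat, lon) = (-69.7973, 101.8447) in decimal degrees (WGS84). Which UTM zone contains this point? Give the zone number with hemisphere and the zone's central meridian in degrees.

UTM zone = ⌊(λ + 180)/6⌋ + 1; 101.8447° ∈ [96°, 102°) → zone 47.
Hemisphere: S (φ < 0).
Central meridian λ₀ = 6×47 − 183 = 99°.

Zone 47S, central meridian 99°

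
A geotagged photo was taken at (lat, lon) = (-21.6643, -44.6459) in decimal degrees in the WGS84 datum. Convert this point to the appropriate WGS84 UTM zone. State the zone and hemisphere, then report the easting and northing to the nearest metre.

Zone 23S: E 536636 m, N 7604288 m

Longitude -44.6459° lies in the 6° band [-48°, -42°), giving zone 23; latitude is south of the equator, so 23S.
Zone 23 central meridian λ₀ = 6×23 − 183 = -45°; Δλ = +0.3541°.
Transverse Mercator on WGS84 with k₀ = 0.9996 gives E = 536636.070 m, N = 7604287.776 m.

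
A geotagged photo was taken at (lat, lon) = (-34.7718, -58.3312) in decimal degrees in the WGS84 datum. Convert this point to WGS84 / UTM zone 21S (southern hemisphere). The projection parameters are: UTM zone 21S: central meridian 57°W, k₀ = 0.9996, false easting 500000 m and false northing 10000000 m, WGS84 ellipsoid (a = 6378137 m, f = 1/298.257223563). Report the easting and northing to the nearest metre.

Zone 21 central meridian λ₀ = 6×21 − 183 = -57°; Δλ = -1.3312°.
Transverse Mercator on WGS84 with k₀ = 0.9996 gives E = 378185.657 m, N = 6151455.837 m.

E 378186 m, N 6151456 m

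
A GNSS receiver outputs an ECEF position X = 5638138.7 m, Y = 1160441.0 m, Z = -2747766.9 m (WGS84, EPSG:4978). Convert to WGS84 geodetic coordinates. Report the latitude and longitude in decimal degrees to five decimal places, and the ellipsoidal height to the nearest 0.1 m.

λ = atan2(Y, X) = 11.63019978°; p = √(X²+Y²) = 5756321.0 m.
Bowring's method on WGS84 (a = 6378137 m, b = 6356752.314 m) gives φ = -25.66719976°, h = 4362.820 m.

lat -25.66720°, lon 11.63020°, h 4362.8 m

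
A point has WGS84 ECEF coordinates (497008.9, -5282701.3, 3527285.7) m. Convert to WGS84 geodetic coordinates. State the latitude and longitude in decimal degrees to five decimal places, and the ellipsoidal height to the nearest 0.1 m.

λ = atan2(Y, X) = -84.62529976°; p = √(X²+Y²) = 5306029.7 m.
Bowring's method on WGS84 (a = 6378137 m, b = 6356752.314 m) gives φ = 33.79240021°, h = -84.985 m.

lat 33.79240°, lon -84.62530°, h -85.0 m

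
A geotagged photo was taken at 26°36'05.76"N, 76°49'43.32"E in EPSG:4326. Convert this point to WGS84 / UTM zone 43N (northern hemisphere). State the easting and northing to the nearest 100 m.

E 682100 m, N 2943600 m

Zone 43 central meridian λ₀ = 6×43 − 183 = 75°; Δλ = +1.8287°.
Transverse Mercator on WGS84 with k₀ = 0.9996 gives E = 682088.468 m, N = 2943611.503 m.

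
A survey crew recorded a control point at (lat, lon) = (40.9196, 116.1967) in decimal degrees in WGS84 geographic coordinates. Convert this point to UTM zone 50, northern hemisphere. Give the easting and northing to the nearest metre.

Zone 50 central meridian λ₀ = 6×50 − 183 = 117°; Δλ = -0.8033°.
Transverse Mercator on WGS84 with k₀ = 0.9996 gives E = 432358.893 m, N = 4530142.555 m.

E 432359 m, N 4530143 m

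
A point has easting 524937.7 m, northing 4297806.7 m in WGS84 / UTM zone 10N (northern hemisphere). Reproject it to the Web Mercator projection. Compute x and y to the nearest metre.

Unproject from UTM 10N (λ₀ = -123°) → φ = 38.82869982°, λ = -122.71270009°.
Web Mercator (R = 6378137 m): x = -13660315.288 m, y = 4697163.911 m.

x -13660315 m, y 4697164 m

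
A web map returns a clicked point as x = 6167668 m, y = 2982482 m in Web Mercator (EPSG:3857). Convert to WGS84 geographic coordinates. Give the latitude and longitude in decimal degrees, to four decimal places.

R = 6378137 m. λ = x/R = 55.40510432°.
φ = 2·arctan(exp(y/R)) − 90° = 2·arctan(1.59618) − 90° = 25.86590370°.

lat 25.8659°, lon 55.4051°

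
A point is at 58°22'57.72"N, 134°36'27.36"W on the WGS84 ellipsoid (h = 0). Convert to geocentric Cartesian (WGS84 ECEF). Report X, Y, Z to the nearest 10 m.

X -2353820 m, Y -2386290 m, Z 5408200 m

WGS84: a = 6378137 m, e² = 0.006694380; N(φ) = a/√(1−e²sin²φ) = 6393675.115 m.
X = (N+h)·cosφ·cosλ = -2353821.077 m; Y = (N+h)·cosφ·sinλ = -2386285.016 m; Z = (N(1−e²)+h)·sinφ = 5408204.911 m.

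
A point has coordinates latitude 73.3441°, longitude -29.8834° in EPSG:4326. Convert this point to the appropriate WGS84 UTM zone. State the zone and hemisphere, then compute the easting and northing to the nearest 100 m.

Zone 26N: E 407800 m, N 8141100 m

Longitude -29.8834° lies in the 6° band [-30°, -24°), giving zone 26; latitude is north of the equator, so 26N.
Zone 26 central meridian λ₀ = 6×26 − 183 = -27°; Δλ = -2.8834°.
Transverse Mercator on WGS84 with k₀ = 0.9996 gives E = 407785.580 m, N = 8141089.326 m.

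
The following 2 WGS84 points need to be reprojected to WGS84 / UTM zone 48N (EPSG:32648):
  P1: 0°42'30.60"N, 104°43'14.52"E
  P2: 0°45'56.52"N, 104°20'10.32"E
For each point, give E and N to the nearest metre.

P1: E 468923 m, N 78312 m; P2: E 426141 m, N 84639 m

UTM zone 48N: λ₀ = 105°, k₀ = 0.9996.
P1 (0.7085°, 104.7207°) → (468923.139, 78311.514) m.
P2 (0.7657°, 104.3362°) → (426140.568, 84638.625) m.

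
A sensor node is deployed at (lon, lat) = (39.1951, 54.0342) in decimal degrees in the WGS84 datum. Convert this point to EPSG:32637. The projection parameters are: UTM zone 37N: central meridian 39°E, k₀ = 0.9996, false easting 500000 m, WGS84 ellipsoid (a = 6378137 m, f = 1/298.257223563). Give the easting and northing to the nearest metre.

E 512778 m, N 5987344 m

Zone 37 central meridian λ₀ = 6×37 − 183 = 39°; Δλ = +0.1951°.
Transverse Mercator on WGS84 with k₀ = 0.9996 gives E = 512778.224 m, N = 5987344.390 m.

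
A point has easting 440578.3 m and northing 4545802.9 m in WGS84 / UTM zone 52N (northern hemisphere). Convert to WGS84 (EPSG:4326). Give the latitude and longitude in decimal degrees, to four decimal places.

Zone 52N: λ₀ = 129°, k₀ = 0.9996, false easting 500000 m.
Meridian distance M = (N − FN)/k₀ = 4547621.9 m.
Inverse transverse Mercator on WGS84 gives φ = 41.06130025°, λ = 128.29279970°.

lat 41.0613°, lon 128.2928°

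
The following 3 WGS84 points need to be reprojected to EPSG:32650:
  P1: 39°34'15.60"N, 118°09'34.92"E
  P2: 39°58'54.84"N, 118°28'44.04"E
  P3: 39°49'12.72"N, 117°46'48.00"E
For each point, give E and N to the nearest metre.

P1: E 599610 m, N 4380786 m; P2: E 626274 m, N 4426796 m; P3: E 566755 m, N 4408092 m

UTM zone 50N: λ₀ = 117°, k₀ = 0.9996.
P1 (39.5710°, 118.1597°) → (599609.635, 4380786.410) m.
P2 (39.9819°, 118.4789°) → (626274.259, 4426795.567) m.
P3 (39.8202°, 117.7800°) → (566755.240, 4408092.479) m.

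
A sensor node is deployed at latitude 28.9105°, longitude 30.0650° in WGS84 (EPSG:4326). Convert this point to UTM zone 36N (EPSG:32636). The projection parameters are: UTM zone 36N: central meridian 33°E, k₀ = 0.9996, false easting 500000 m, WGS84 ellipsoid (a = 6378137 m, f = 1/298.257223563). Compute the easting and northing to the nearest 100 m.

Zone 36 central meridian λ₀ = 6×36 − 183 = 33°; Δλ = -2.9350°.
Transverse Mercator on WGS84 with k₀ = 0.9996 gives E = 213818.160 m, N = 3201615.418 m.

E 213800 m, N 3201600 m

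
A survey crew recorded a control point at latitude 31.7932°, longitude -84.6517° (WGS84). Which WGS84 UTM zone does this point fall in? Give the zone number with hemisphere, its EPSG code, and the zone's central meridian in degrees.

Zone 16N (EPSG:32616), central meridian -87°

UTM zone = ⌊(λ + 180)/6⌋ + 1; -84.6517° ∈ [-90°, -84°) → zone 16.
Hemisphere: N (φ ≥ 0).
Central meridian λ₀ = 6×16 − 183 = -87°.
EPSG code: 32616.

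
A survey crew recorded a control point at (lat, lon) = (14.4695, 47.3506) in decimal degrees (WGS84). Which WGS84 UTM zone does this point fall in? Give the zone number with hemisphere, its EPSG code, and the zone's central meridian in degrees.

Zone 38N (EPSG:32638), central meridian 45°

UTM zone = ⌊(λ + 180)/6⌋ + 1; 47.3506° ∈ [42°, 48°) → zone 38.
Hemisphere: N (φ ≥ 0).
Central meridian λ₀ = 6×38 − 183 = 45°.
EPSG code: 32638.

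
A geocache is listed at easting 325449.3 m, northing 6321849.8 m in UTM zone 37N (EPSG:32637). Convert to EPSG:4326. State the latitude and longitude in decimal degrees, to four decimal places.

Zone 37N: λ₀ = 39°, k₀ = 0.9996, false easting 500000 m.
Meridian distance M = (N − FN)/k₀ = 6324379.6 m.
Inverse transverse Mercator on WGS84 gives φ = 57.00709975°, λ = 36.12559931°.

lat 57.0071°, lon 36.1256°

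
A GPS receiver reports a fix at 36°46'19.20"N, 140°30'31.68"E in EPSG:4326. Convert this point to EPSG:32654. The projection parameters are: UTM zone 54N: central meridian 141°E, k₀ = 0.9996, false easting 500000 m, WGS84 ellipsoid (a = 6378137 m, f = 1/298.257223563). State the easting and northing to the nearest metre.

Zone 54 central meridian λ₀ = 6×54 − 183 = 141°; Δλ = -0.4912°.
Transverse Mercator on WGS84 with k₀ = 0.9996 gives E = 456164.654 m, N = 4069692.561 m.

E 456165 m, N 4069693 m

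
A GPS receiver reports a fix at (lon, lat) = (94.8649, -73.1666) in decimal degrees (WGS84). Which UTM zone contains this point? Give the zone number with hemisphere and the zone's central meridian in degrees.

UTM zone = ⌊(λ + 180)/6⌋ + 1; 94.8649° ∈ [90°, 96°) → zone 46.
Hemisphere: S (φ < 0).
Central meridian λ₀ = 6×46 − 183 = 93°.

Zone 46S, central meridian 93°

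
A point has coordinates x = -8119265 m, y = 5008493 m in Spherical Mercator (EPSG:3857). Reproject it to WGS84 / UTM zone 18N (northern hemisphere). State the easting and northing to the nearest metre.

E 673609 m, N 4537910 m

Web Mercator inverse (R = 6378137 m) → φ = 40.97390216°, λ = -72.93659845°.
UTM 18N forward: E = 673608.993 m, N = 4537910.272 m.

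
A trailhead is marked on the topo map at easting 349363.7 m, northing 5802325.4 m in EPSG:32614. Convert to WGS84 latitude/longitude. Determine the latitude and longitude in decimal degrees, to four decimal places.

Zone 14N: λ₀ = -99°, k₀ = 0.9996, false easting 500000 m.
Meridian distance M = (N − FN)/k₀ = 5804647.3 m.
Inverse transverse Mercator on WGS84 gives φ = 52.35049956°, λ = -101.21170052°.

lat 52.3505°, lon -101.2117°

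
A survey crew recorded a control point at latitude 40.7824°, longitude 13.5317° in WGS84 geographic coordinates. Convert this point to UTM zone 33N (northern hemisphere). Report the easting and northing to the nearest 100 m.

Zone 33 central meridian λ₀ = 6×33 − 183 = 15°; Δλ = -1.4683°.
Transverse Mercator on WGS84 with k₀ = 0.9996 gives E = 376106.480 m, N = 4515638.907 m.

E 376100 m, N 4515600 m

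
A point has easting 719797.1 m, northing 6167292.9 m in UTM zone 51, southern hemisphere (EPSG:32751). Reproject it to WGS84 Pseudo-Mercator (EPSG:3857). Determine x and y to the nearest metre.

x 13959152 m, y -4111372 m

Unproject from UTM 51S (λ₀ = 123°) → φ = -34.61270040°, λ = 125.39720008°.
Web Mercator (R = 6378137 m): x = 13959152.460 m, y = -4111372.444 m.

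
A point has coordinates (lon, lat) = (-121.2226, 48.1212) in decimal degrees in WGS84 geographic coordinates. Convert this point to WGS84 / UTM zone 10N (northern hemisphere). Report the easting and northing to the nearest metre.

Zone 10 central meridian λ₀ = 6×10 − 183 = -123°; Δλ = +1.7774°.
Transverse Mercator on WGS84 with k₀ = 0.9996 gives E = 632272.917 m, N = 5331299.051 m.

E 632273 m, N 5331299 m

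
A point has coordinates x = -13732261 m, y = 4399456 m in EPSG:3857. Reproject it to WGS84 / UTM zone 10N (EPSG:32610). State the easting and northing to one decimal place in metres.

Web Mercator inverse (R = 6378137 m) → φ = 36.71500313°, λ = -123.35899942°.
UTM 10N forward: E = 467938.764 m, N = 4063317.5499 m.

E 467938.8 m, N 4063317.5 m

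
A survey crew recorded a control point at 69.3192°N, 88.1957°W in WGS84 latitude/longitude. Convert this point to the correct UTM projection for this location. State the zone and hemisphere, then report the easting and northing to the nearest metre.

Longitude -88.1957° lies in the 6° band [-90°, -84°), giving zone 16; latitude is north of the equator, so 16N.
Zone 16 central meridian λ₀ = 6×16 − 183 = -87°; Δλ = -1.1957°.
Transverse Mercator on WGS84 with k₀ = 0.9996 gives E = 452875.657 m, N = 7690415.098 m.

Zone 16N: E 452876 m, N 7690415 m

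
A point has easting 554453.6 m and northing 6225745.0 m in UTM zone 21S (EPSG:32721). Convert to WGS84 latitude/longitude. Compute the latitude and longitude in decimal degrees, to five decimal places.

lat -34.10770°, lon -56.40960°

Zone 21S: λ₀ = -57°, k₀ = 0.9996, false easting 500000 m, false northing 10000000 m.
Meridian distance M = (N − FN)/k₀ = -3775765.3 m.
Inverse transverse Mercator on WGS84 gives φ = -34.10770027°, λ = -56.40960016°.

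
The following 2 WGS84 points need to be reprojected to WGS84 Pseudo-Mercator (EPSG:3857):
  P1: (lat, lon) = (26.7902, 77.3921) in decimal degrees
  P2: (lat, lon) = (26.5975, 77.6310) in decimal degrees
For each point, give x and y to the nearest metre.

P1: x 8615249 m, y 3097284 m; P2: x 8641843 m, y 3073274 m

Web Mercator: x = R·λ, y = R·ln tan(π/4+φ/2), R = 6378137 m.
P1 (26.7902°, 77.3921°) → (8615249.163, 3097284.375) m.
P2 (26.5975°, 77.6310°) → (8641843.390, 3073274.066) m.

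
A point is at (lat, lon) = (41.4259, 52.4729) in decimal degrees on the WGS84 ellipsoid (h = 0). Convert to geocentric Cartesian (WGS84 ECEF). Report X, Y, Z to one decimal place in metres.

WGS84: a = 6378137 m, e² = 0.006694380; N(φ) = a/√(1−e²sin²φ) = 6387503.727 m.
X = (N+h)·cosφ·cosλ = 2917415.474 m; Y = (N+h)·cosφ·sinλ = 3798328.669 m; Z = (N(1−e²)+h)·sinφ = 4198005.009 m.

X 2917415.5 m, Y 3798328.7 m, Z 4198005.0 m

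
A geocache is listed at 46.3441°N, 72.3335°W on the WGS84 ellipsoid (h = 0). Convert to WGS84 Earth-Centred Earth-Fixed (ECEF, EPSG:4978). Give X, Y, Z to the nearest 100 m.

WGS84: a = 6378137 m, e² = 0.006694380; N(φ) = a/√(1−e²sin²φ) = 6389341.512 m.
X = (N+h)·cosφ·cosλ = 1338549.778 m; Y = (N+h)·cosφ·sinλ = -4202713.013 m; Z = (N(1−e²)+h)·sinφ = 4591734.281 m.

X 1338500 m, Y -4202700 m, Z 4591700 m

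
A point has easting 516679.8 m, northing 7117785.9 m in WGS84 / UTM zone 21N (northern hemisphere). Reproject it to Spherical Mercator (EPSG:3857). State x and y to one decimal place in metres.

x -6306994.9 m, y 9397154.8 m

Unproject from UTM 21N (λ₀ = -57°) → φ = 64.18599995°, λ = -56.65669953°.
Web Mercator (R = 6378137 m): x = -6306994.942 m, y = 9397154.771 m.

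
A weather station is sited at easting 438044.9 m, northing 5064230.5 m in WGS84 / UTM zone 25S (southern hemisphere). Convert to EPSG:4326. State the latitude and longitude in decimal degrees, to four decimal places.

Zone 25S: λ₀ = -33°, k₀ = 0.9996, false easting 500000 m, false northing 10000000 m.
Meridian distance M = (N − FN)/k₀ = -4937744.6 m.
Inverse transverse Mercator on WGS84 gives φ = -44.57259955°, λ = -33.78030001°.

lat -44.5726°, lon -33.7803°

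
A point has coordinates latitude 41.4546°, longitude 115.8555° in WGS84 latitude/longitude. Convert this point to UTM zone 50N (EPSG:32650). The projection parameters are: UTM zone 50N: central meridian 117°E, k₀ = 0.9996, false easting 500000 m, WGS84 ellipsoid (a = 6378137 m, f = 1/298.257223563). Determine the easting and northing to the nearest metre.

E 404409 m, N 4589856 m

Zone 50 central meridian λ₀ = 6×50 − 183 = 117°; Δλ = -1.1445°.
Transverse Mercator on WGS84 with k₀ = 0.9996 gives E = 404409.379 m, N = 4589856.071 m.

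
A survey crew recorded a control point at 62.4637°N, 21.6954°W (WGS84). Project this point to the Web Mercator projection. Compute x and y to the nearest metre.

x -2415121 m, y 8969940 m

Web Mercator is spherical with R = a = 6378137 m.
x = R·λ = 6378137 × -0.378656163 = -2415120.881 m.
y = R·ln tan(π/4 + φ/2) = 6378137 × 1.406357428 = 8969940.347 m.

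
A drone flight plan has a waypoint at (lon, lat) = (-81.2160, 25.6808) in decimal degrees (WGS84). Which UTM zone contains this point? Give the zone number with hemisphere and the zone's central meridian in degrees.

UTM zone = ⌊(λ + 180)/6⌋ + 1; -81.2160° ∈ [-84°, -78°) → zone 17.
Hemisphere: N (φ ≥ 0).
Central meridian λ₀ = 6×17 − 183 = -81°.

Zone 17N, central meridian -81°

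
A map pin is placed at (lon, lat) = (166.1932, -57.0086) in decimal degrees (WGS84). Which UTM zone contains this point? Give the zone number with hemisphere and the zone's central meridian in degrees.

UTM zone = ⌊(λ + 180)/6⌋ + 1; 166.1932° ∈ [162°, 168°) → zone 58.
Hemisphere: S (φ < 0).
Central meridian λ₀ = 6×58 − 183 = 165°.

Zone 58S, central meridian 165°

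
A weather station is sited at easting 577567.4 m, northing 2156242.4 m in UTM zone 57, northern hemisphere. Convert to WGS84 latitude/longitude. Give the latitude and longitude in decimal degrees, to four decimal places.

Zone 57N: λ₀ = 159°, k₀ = 0.9996, false easting 500000 m.
Meridian distance M = (N − FN)/k₀ = 2157105.2 m.
Inverse transverse Mercator on WGS84 gives φ = 19.49929980°, λ = 159.73919988°.

lat 19.4993°, lon 159.7392°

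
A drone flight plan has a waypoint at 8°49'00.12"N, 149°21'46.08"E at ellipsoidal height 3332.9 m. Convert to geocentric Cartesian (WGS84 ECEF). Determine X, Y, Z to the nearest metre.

X -5426236 m, Y 3213824 m, Z 971645 m

WGS84: a = 6378137 m, e² = 0.006694380; N(φ) = a/√(1−e²sin²φ) = 6378638.605 m.
X = (N+h)·cosφ·cosλ = -5426236.219 m; Y = (N+h)·cosφ·sinλ = 3213824.227 m; Z = (N(1−e²)+h)·sinφ = 971644.510 m.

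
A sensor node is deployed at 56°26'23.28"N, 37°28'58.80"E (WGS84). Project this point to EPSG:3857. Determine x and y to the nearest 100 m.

x 4172600 m, y 7646500 m

Web Mercator is spherical with R = a = 6378137 m.
x = R·λ = 6378137 × 0.654201764 = 4172588.473 m.
y = R·ln tan(π/4 + φ/2) = 6378137 × 1.198856383 = 7646470.254 m.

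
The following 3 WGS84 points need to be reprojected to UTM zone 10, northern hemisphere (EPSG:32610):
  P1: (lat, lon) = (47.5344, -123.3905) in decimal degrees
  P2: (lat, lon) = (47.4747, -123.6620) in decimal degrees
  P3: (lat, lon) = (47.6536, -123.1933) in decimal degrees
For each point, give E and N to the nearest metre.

P1: E 470609 m, N 5264627 m; P2: E 450119 m, N 5258130 m; P3: E 485484 m, N 5277819 m

UTM zone 10N: λ₀ = -123°, k₀ = 0.9996.
P1 (47.5344°, -123.3905°) → (470609.341, 5264626.711) m.
P2 (47.4747°, -123.6620°) → (450118.657, 5258130.373) m.
P3 (47.6536°, -123.1933°) → (485484.430, 5277818.567) m.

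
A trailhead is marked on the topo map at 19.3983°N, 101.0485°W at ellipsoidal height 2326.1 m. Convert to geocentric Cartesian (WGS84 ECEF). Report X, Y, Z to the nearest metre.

WGS84: a = 6378137 m, e² = 0.006694380; N(φ) = a/√(1−e²sin²φ) = 6380493.347 m.
X = (N+h)·cosφ·cosλ = -1153764.482 m; Y = (N+h)·cosφ·sinλ = -5908895.073 m; Z = (N(1−e²)+h)·sinφ = 2105759.350 m.

X -1153764 m, Y -5908895 m, Z 2105759 m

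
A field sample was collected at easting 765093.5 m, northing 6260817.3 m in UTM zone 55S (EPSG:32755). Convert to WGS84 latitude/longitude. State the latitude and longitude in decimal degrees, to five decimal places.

Zone 55S: λ₀ = 147°, k₀ = 0.9996, false easting 500000 m, false northing 10000000 m.
Meridian distance M = (N − FN)/k₀ = -3740679.0 m.
Inverse transverse Mercator on WGS84 gives φ = -33.75960015°, λ = 149.86210054°.

lat -33.75960°, lon 149.86210°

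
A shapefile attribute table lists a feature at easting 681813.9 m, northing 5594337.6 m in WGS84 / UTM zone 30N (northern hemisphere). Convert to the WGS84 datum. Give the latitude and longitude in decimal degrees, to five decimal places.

Zone 30N: λ₀ = -3°, k₀ = 0.9996, false easting 500000 m.
Meridian distance M = (N − FN)/k₀ = 5596576.2 m.
Inverse transverse Mercator on WGS84 gives φ = 50.47279989°, λ = -0.43770035°.

lat 50.47280°, lon -0.43770°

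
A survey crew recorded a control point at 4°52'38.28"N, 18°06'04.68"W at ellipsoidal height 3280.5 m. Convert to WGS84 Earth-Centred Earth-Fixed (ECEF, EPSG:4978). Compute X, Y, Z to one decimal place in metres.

X 6043775.8 m, Y -1975562.2 m, Z 538944.8 m

WGS84: a = 6378137 m, e² = 0.006694380; N(φ) = a/√(1−e²sin²φ) = 6378291.331 m.
X = (N+h)·cosφ·cosλ = 6043775.7501 m; Y = (N+h)·cosφ·sinλ = -1975562.190 m; Z = (N(1−e²)+h)·sinφ = 538944.778 m.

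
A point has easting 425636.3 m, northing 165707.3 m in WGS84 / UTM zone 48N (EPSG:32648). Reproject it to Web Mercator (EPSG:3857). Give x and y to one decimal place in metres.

x 11614129.5 m, y 166898.1 m

Unproject from UTM 48N (λ₀ = 105°) → φ = 1.49909981°, λ = 104.33150017°.
Web Mercator (R = 6378137 m): x = 11614129.473 m, y = 166898.070 m.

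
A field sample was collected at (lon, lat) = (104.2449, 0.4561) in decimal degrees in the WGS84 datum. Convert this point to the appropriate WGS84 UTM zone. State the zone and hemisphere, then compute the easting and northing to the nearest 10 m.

Longitude 104.2449° lies in the 6° band [102°, 108°), giving zone 48; latitude is north of the equator, so 48N.
Zone 48 central meridian λ₀ = 6×48 − 183 = 105°; Δλ = -0.7551°.
Transverse Mercator on WGS84 with k₀ = 0.9996 gives E = 415976.471 m, N = 50417.172 m.

Zone 48N: E 415980 m, N 50420 m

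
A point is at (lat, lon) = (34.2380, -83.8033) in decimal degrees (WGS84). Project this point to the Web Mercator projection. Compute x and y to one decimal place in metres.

x -9328940.7 m, y 4060804.6 m

Web Mercator is spherical with R = a = 6378137 m.
x = R·λ = 6378137 × -1.462643509 = -9328940.683 m.
y = R·ln tan(π/4 + φ/2) = 6378137 × 0.636675656 = 4060804.557 m.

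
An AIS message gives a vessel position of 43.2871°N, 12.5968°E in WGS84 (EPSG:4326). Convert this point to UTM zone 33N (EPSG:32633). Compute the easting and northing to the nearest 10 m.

E 305030 m, N 4795500 m

Zone 33 central meridian λ₀ = 6×33 − 183 = 15°; Δλ = -2.4032°.
Transverse Mercator on WGS84 with k₀ = 0.9996 gives E = 305030.092 m, N = 4795501.980 m.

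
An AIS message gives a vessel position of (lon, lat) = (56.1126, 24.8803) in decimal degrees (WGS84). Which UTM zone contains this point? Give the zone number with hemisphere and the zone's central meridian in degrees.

Zone 40N, central meridian 57°

UTM zone = ⌊(λ + 180)/6⌋ + 1; 56.1126° ∈ [54°, 60°) → zone 40.
Hemisphere: N (φ ≥ 0).
Central meridian λ₀ = 6×40 − 183 = 57°.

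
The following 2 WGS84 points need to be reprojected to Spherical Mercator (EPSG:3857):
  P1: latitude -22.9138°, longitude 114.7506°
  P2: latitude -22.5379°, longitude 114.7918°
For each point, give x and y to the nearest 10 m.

Web Mercator: x = R·λ, y = R·ln tan(π/4+φ/2), R = 6378137 m.
P1 (-22.9138°, 114.7506°) → (12773978.360, -2621597.529) m.
P2 (-22.5379°, 114.7918°) → (12778564.723, -2576230.295) m.

P1: x 12773980 m, y -2621600 m; P2: x 12778560 m, y -2576230 m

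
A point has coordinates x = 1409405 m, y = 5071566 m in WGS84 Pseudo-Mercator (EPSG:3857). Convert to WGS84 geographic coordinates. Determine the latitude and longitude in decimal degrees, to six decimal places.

lat 41.400298°, lon 12.660901°

R = 6378137 m. λ = x/R = 12.66090053°.
φ = 2·arctan(exp(y/R)) − 90° = 2·arctan(2.21477) − 90° = 41.40029776°.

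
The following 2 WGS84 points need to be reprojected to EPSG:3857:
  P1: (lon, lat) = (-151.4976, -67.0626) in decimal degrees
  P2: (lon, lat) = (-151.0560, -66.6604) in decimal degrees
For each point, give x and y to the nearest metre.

Web Mercator: x = R·λ, y = R·ln tan(π/4+φ/2), R = 6378137 m.
P1 (-67.0626°, -151.4976°) → (-16864635.688, -10173916.489) m.
P2 (-66.6604°, -151.0560°) → (-16815477.001, -10059975.233) m.

P1: x -16864636 m, y -10173916 m; P2: x -16815477 m, y -10059975 m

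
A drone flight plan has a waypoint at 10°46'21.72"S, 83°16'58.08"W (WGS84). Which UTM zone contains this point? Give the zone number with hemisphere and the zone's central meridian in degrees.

UTM zone = ⌊(λ + 180)/6⌋ + 1; -83.2828° ∈ [-84°, -78°) → zone 17.
Hemisphere: S (φ < 0).
Central meridian λ₀ = 6×17 − 183 = -81°.

Zone 17S, central meridian -81°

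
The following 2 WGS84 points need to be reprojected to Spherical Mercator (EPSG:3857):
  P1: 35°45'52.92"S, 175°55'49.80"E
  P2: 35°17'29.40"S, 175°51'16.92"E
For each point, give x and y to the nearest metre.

P1: x 19584494 m, y -4268293 m; P2: x 19576056 m, y -4203566 m

Web Mercator: x = R·λ, y = R·ln tan(π/4+φ/2), R = 6378137 m.
P1 (-35.7647°, 175.9305°) → (19584493.675, -4268292.570) m.
P2 (-35.2915°, 175.8547°) → (19576055.658, -4203565.729) m.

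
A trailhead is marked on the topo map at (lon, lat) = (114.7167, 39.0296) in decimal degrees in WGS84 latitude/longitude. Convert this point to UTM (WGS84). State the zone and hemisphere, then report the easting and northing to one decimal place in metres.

Longitude 114.7167° lies in the 6° band [114°, 120°), giving zone 50; latitude is north of the equator, so 50N.
Zone 50 central meridian λ₀ = 6×50 − 183 = 117°; Δλ = -2.2833°.
Transverse Mercator on WGS84 with k₀ = 0.9996 gives E = 302356.513 m, N = 4322542.008 m.

Zone 50N: E 302356.5 m, N 4322542.0 m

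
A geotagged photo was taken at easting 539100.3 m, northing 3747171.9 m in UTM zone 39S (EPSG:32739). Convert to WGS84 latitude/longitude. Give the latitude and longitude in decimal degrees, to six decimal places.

lat -56.418400°, lon 51.633800°

Zone 39S: λ₀ = 51°, k₀ = 0.9996, false easting 500000 m, false northing 10000000 m.
Meridian distance M = (N − FN)/k₀ = -6255330.2 m.
Inverse transverse Mercator on WGS84 gives φ = -56.41839971°, λ = 51.63380003°.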